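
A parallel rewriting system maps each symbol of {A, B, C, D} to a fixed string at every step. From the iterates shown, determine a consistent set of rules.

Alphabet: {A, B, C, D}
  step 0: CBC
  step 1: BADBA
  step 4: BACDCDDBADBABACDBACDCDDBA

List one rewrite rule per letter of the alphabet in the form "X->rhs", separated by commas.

A->BA, B->D, C->BA, D->CD

  step 0 ⇒ step 1: CBC ⇒ BA·D·BA
    B ↦ D
    C ↦ BA
    A ↦ BA  (constrained at step 1)
    D ↦ CD  (constrained at step 1)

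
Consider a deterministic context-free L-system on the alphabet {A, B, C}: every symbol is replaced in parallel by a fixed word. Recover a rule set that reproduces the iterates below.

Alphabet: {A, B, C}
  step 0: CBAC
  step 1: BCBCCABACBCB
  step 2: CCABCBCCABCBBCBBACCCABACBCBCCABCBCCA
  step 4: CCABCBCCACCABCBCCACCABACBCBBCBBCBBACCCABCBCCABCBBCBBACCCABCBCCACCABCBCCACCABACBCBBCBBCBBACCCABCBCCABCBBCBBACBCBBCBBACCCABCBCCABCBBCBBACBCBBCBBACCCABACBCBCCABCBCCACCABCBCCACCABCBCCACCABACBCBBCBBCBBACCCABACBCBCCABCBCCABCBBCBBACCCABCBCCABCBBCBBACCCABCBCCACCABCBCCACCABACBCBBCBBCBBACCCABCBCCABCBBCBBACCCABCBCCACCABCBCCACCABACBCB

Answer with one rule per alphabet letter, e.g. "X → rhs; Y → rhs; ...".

  step 1 ⇒ step 2: BCBCCABACBCB ⇒ CCA·BCB·CCA·BCB·BCB·BAC·CCA·BAC·BCB·CCA·BCB·CCA
    A ↦ BAC
    B ↦ CCA
    C ↦ BCB

A->BAC, B->CCA, C->BCB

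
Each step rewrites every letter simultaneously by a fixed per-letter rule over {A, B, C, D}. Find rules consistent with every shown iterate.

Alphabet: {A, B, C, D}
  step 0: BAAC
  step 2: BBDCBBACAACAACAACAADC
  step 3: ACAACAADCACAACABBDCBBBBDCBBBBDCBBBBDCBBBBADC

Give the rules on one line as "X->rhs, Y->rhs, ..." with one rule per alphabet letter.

  step 2 ⇒ step 3: BBDCBBACAACAACAACAADC ⇒ ACA·ACA·A·DC·ACA·ACA·BB·DC·BB·BB·DC·BB·BB·DC·BB·BB·DC·BB·BB·A·DC
    A ↦ BB
    B ↦ ACA
    C ↦ DC
    D ↦ A

A->BB, B->ACA, C->DC, D->A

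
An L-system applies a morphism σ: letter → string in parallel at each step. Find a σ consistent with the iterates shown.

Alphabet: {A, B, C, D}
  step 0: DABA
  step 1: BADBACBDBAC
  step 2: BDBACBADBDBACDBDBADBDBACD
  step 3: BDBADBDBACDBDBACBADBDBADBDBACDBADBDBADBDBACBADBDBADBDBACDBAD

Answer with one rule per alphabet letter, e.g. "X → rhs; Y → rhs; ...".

  step 2 ⇒ step 3: BDBACBADBDBACDBDBADBDBACD ⇒ BD·BAD·BD·BAC·D·BD·BAC·BAD·BD·BAD·BD·BAC·D·BAD·BD·BAD·BD·BAC·BAD·BD·BAD·BD·BAC·D·BAD
    A ↦ BAC
    B ↦ BD
    C ↦ D
    D ↦ BAD

A->BAC, B->BD, C->D, D->BAD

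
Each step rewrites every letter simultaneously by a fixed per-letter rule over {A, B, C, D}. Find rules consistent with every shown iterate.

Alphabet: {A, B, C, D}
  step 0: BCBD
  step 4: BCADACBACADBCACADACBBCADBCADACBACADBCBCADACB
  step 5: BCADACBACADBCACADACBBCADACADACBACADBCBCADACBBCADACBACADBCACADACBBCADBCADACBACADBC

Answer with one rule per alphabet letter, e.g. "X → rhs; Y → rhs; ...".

  step 4 ⇒ step 5: BCADACBACADBCACADACBBCADBCADACBACADBCBCADACB ⇒ BC·AD·AC·B·AC·AD·BC·AC·AD·AC·B·BC·AD·AC·AD·AC·B·AC·AD·BC·BC·AD·AC·B·BC·AD·AC·B·AC·AD·BC·AC·AD·AC·B·BC·AD·BC·AD·AC·B·AC·AD·BC
    A ↦ AC
    B ↦ BC
    C ↦ AD
    D ↦ B

A->AC, B->BC, C->AD, D->B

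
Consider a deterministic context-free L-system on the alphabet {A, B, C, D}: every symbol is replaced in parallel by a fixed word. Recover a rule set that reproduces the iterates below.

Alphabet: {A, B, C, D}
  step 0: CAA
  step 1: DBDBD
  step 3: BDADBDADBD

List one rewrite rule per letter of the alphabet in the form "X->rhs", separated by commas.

  step 0 ⇒ step 1: CAA ⇒ D·BD·BD
    A ↦ BD
    C ↦ D
    B ↦ DC  (constrained at step 1)
    D ↦ A  (constrained at step 1)

A->BD, B->DC, C->D, D->A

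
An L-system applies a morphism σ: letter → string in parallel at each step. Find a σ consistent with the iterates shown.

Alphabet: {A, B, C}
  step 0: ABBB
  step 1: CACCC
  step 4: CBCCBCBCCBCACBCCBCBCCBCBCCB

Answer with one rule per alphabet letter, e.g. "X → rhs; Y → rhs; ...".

  step 0 ⇒ step 1: ABBB ⇒ CA·C·C·C
    A ↦ CA
    B ↦ C
    C ↦ CB  (constrained at step 1)

A->CA, B->C, C->CB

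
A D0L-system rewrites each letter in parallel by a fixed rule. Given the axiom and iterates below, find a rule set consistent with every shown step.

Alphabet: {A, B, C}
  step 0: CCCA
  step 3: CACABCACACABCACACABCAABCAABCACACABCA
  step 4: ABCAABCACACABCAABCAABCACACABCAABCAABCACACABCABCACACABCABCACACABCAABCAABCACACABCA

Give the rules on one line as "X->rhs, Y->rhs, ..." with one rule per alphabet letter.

A->BCA, B->CAC, C->A

  step 3 ⇒ step 4: CACABCACACABCACACABCAABCAABCACACABCA ⇒ A·BCA·A·BCA·CAC·A·BCA·A·BCA·A·BCA·CAC·A·BCA·A·BCA·A·BCA·CAC·A·BCA·BCA·CAC·A·BCA·BCA·CAC·A·BCA·A·BCA·A·BCA·CAC·A·BCA
    A ↦ BCA
    B ↦ CAC
    C ↦ A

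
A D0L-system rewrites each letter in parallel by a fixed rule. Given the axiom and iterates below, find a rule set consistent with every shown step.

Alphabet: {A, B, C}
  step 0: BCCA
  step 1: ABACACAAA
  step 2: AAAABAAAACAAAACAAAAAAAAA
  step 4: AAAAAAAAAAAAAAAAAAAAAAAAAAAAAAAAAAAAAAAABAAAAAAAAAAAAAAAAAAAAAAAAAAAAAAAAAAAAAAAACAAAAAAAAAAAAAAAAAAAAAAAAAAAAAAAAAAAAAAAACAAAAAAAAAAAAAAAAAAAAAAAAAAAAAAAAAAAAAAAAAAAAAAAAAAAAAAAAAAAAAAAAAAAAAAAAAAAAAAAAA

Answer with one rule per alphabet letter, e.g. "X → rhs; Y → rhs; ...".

A->AAA, B->AB, C->AC

  step 1 ⇒ step 2: ABACACAAA ⇒ AAA·AB·AAA·AC·AAA·AC·AAA·AAA·AAA
    A ↦ AAA
    B ↦ AB
    C ↦ AC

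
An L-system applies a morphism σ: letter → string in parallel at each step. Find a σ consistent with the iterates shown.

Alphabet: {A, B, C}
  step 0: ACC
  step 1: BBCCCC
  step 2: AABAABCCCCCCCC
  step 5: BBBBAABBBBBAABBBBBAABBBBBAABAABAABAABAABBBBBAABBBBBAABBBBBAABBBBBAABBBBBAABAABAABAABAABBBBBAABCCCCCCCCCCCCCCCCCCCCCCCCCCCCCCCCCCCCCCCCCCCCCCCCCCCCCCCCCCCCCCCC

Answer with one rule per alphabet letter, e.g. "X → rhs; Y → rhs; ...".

A->BB, B->AAB, C->CC

  step 1 ⇒ step 2: BBCCCC ⇒ AAB·AAB·CC·CC·CC·CC
    B ↦ AAB
    C ↦ CC
  step 0 ⇒ step 1: ACC ⇒ BB·CC·CC
    A ↦ BB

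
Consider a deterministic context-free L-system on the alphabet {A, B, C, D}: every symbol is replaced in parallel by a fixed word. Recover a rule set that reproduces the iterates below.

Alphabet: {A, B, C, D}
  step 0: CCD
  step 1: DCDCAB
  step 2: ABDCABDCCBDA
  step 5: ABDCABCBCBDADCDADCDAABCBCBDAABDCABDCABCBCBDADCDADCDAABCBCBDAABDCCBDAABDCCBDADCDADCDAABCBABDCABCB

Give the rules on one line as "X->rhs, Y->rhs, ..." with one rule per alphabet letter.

A->CB, B->DA, C->DC, D->AB

  step 1 ⇒ step 2: DCDCAB ⇒ AB·DC·AB·DC·CB·DA
    A ↦ CB
    B ↦ DA
    C ↦ DC
    D ↦ AB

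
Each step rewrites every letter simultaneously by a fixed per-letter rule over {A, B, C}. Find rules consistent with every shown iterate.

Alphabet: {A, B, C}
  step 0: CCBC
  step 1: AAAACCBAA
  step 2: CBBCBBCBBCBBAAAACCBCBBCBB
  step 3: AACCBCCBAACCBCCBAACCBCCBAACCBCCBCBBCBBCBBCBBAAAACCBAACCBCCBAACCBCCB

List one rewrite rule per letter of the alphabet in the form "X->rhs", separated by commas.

A->CBB, B->CCB, C->AA

  step 2 ⇒ step 3: CBBCBBCBBCBBAAAACCBCBBCBB ⇒ AA·CCB·CCB·AA·CCB·CCB·AA·CCB·CCB·AA·CCB·CCB·CBB·CBB·CBB·CBB·AA·AA·CCB·AA·CCB·CCB·AA·CCB·CCB
    A ↦ CBB
    B ↦ CCB
    C ↦ AA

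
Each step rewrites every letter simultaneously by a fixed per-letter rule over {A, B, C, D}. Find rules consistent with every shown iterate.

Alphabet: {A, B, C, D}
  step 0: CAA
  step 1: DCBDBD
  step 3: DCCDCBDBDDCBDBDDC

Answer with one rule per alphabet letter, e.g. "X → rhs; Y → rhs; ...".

  step 0 ⇒ step 1: CAA ⇒ DC·BD·BD
    A ↦ BD
    C ↦ DC
    B ↦ AA  (constrained at step 1)
    D ↦ C  (constrained at step 1)

A->BD, B->AA, C->DC, D->C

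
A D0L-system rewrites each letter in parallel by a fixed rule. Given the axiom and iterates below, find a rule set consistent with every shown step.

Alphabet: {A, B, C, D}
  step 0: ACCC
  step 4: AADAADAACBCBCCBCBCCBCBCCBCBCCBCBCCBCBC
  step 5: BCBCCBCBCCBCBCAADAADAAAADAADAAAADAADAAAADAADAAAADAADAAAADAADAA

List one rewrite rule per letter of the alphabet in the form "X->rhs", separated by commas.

A->BC, B->D, C->AA, D->C

  step 4 ⇒ step 5: AADAADAACBCBCCBCBCCBCBCCBCBCCBCBCCBCBC ⇒ BC·BC·C·BC·BC·C·BC·BC·AA·D·AA·D·AA·AA·D·AA·D·AA·AA·D·AA·D·AA·AA·D·AA·D·AA·AA·D·AA·D·AA·AA·D·AA·D·AA
    A ↦ BC
    B ↦ D
    C ↦ AA
    D ↦ C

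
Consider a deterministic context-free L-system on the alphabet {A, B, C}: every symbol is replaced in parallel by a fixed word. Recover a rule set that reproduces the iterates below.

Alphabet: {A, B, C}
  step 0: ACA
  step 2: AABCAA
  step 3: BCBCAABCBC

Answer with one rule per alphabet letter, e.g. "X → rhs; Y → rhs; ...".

A->BC, B->A, C->A

  step 2 ⇒ step 3: AABCAA ⇒ BC·BC·A·A·BC·BC
    A ↦ BC
    B ↦ A
    C ↦ A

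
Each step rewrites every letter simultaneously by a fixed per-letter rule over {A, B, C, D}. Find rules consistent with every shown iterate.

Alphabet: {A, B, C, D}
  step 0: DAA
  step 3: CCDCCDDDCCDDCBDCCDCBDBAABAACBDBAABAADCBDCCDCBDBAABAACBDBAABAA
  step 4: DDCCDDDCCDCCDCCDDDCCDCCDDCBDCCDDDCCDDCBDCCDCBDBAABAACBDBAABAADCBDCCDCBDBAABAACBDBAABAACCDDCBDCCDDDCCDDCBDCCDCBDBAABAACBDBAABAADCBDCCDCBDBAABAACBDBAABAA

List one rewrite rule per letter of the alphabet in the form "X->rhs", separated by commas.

  step 3 ⇒ step 4: CCDCCDDDCCDDCBDCCDCBDBAABAACBDBAABAADCBDCCDCBDBAABAACBDBAABAA ⇒ D·D·CCD·D·D·CCD·CCD·CCD·D·D·CCD·CCD·D·CBD·CCD·D·D·CCD·D·CBD·CCD·CBD·BAA·BAA·CBD·BAA·BAA·D·CBD·CCD·CBD·BAA·BAA·CBD·BAA·BAA·CCD·D·CBD·CCD·D·D·CCD·D·CBD·CCD·CBD·BAA·BAA·CBD·BAA·BAA·D·CBD·CCD·CBD·BAA·BAA·CBD·BAA·BAA
    A ↦ BAA
    B ↦ CBD
    C ↦ D
    D ↦ CCD

A->BAA, B->CBD, C->D, D->CCD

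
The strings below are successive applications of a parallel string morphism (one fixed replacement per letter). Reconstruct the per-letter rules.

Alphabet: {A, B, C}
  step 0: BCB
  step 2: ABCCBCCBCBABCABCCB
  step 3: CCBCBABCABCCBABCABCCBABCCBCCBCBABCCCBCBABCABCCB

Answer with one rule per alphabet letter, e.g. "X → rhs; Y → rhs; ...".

A->CCB, B->CB, C->ABC

  step 2 ⇒ step 3: ABCCBCCBCBABCABCCB ⇒ CCB·CB·ABC·ABC·CB·ABC·ABC·CB·ABC·CB·CCB·CB·ABC·CCB·CB·ABC·ABC·CB
    A ↦ CCB
    B ↦ CB
    C ↦ ABC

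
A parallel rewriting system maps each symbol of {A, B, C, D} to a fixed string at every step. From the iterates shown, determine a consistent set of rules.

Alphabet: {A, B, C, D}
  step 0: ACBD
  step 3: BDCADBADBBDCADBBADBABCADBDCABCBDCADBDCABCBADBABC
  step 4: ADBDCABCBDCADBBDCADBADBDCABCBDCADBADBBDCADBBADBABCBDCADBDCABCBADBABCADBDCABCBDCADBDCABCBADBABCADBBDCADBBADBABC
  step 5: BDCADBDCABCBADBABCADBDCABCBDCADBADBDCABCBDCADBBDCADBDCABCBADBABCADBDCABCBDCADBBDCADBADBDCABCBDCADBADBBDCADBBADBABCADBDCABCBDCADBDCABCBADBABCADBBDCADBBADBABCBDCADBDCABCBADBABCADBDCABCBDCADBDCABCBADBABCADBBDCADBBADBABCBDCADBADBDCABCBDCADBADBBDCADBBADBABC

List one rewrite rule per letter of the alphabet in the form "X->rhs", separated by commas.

  step 4 ⇒ step 5: ADBDCABCBDCADBBDCADBADBDCABCBDCADBADBBDCADBBADBABCBDCADBDCABCBADBABCADBDCABCBDCADBDCABCBADBABCADBBDCADBBADBABC ⇒ B·DC·ADB·DC·ABC·B·ADB·ABC·ADB·DC·ABC·B·DC·ADB·ADB·DC·ABC·B·DC·ADB·B·DC·ADB·DC·ABC·B·ADB·ABC·ADB·DC·ABC·B·DC·ADB·B·DC·ADB·ADB·DC·ABC·B·DC·ADB·ADB·B·DC·ADB·B·ADB·ABC·ADB·DC·ABC·B·DC·ADB·DC·ABC·B·ADB·ABC·ADB·B·DC·ADB·B·ADB·ABC·B·DC·ADB·DC·ABC·B·ADB·ABC·ADB·DC·ABC·B·DC·ADB·DC·ABC·B·ADB·ABC·ADB·B·DC·ADB·B·ADB·ABC·B·DC·ADB·ADB·DC·ABC·B·DC·ADB·ADB·B·DC·ADB·B·ADB·ABC
    A ↦ B
    B ↦ ADB
    C ↦ ABC
    D ↦ DC

A->B, B->ADB, C->ABC, D->DC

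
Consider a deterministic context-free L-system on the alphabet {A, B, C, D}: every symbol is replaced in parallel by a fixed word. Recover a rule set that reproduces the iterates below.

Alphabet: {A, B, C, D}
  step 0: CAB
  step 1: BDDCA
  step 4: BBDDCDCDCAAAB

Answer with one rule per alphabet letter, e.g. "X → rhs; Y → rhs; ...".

  step 0 ⇒ step 1: CAB ⇒ BD·DC·A
    A ↦ DC
    B ↦ A
    C ↦ BD
    D ↦ B  (constrained at step 1)

A->DC, B->A, C->BD, D->B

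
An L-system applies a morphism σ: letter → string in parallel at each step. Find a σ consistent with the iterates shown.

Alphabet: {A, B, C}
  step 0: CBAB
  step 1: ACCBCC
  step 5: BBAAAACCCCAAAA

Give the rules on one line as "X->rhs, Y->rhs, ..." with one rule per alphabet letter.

A->B, B->CC, C->A

  step 0 ⇒ step 1: CBAB ⇒ A·CC·B·CC
    A ↦ B
    B ↦ CC
    C ↦ A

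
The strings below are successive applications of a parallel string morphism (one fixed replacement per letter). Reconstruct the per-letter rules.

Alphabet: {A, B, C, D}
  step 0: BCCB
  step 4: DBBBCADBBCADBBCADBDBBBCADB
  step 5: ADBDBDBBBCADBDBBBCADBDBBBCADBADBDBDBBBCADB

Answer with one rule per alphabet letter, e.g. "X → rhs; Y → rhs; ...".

  step 4 ⇒ step 5: DBBBCADBBCADBBCADBDBBBCADB ⇒ A·DB·DB·DB·B·BC·A·DB·DB·B·BC·A·DB·DB·B·BC·A·DB·A·DB·DB·DB·B·BC·A·DB
    A ↦ BC
    B ↦ DB
    C ↦ B
    D ↦ A

A->BC, B->DB, C->B, D->A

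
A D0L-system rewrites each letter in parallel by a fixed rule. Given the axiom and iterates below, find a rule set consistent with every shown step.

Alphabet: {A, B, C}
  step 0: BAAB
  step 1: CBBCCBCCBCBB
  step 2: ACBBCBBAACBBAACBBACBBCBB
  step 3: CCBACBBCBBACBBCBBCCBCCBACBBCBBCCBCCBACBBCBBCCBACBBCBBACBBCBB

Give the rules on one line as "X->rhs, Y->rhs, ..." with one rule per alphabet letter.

A->CCB, B->CBB, C->A

  step 2 ⇒ step 3: ACBBCBBAACBBAACBBACBBCBB ⇒ CCB·A·CBB·CBB·A·CBB·CBB·CCB·CCB·A·CBB·CBB·CCB·CCB·A·CBB·CBB·CCB·A·CBB·CBB·A·CBB·CBB
    A ↦ CCB
    B ↦ CBB
    C ↦ A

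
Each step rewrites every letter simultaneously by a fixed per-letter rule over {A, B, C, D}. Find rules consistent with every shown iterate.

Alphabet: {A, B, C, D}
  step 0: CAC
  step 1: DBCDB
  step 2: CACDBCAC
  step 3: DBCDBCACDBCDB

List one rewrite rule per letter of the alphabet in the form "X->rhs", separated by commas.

  step 2 ⇒ step 3: CACDBCAC ⇒ DB·C·DB·CA·C·DB·C·DB
    A ↦ C
    B ↦ C
    C ↦ DB
    D ↦ CA

A->C, B->C, C->DB, D->CA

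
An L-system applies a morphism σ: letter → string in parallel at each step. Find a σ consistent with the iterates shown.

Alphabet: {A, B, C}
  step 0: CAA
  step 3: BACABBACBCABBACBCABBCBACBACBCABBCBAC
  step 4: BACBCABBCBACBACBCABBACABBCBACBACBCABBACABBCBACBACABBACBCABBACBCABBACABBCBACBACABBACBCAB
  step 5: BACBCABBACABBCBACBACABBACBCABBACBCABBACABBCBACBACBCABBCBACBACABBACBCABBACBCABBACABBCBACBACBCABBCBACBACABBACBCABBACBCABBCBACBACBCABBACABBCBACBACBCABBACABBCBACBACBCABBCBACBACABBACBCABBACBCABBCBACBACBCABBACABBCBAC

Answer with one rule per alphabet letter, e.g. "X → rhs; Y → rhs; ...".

A->BC, B->BAC, C->AB

  step 4 ⇒ step 5: BACBCABBCBACBACBCABBACABBCBACBACBCABBACABBCBACBACABBACBCABBACBCABBACABBCBACBACABBACBCAB ⇒ BAC·BC·AB·BAC·AB·BC·BAC·BAC·AB·BAC·BC·AB·BAC·BC·AB·BAC·AB·BC·BAC·BAC·BC·AB·BC·BAC·BAC·AB·BAC·BC·AB·BAC·BC·AB·BAC·AB·BC·BAC·BAC·BC·AB·BC·BAC·BAC·AB·BAC·BC·AB·BAC·BC·AB·BC·BAC·BAC·BC·AB·BAC·AB·BC·BAC·BAC·BC·AB·BAC·AB·BC·BAC·BAC·BC·AB·BC·BAC·BAC·AB·BAC·BC·AB·BAC·BC·AB·BC·BAC·BAC·BC·AB·BAC·AB·BC·BAC
    A ↦ BC
    B ↦ BAC
    C ↦ AB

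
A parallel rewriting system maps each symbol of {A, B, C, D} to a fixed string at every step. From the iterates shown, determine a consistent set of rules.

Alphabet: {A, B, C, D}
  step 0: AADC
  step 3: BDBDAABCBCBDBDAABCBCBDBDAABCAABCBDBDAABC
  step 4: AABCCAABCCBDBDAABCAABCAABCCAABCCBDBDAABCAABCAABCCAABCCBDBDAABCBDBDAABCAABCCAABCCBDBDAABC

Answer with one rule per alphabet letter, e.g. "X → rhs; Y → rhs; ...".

A->BD, B->AA, C->BC, D->BCC

  step 3 ⇒ step 4: BDBDAABCBCBDBDAABCBCBDBDAABCAABCBDBDAABC ⇒ AA·BCC·AA·BCC·BD·BD·AA·BC·AA·BC·AA·BCC·AA·BCC·BD·BD·AA·BC·AA·BC·AA·BCC·AA·BCC·BD·BD·AA·BC·BD·BD·AA·BC·AA·BCC·AA·BCC·BD·BD·AA·BC
    A ↦ BD
    B ↦ AA
    C ↦ BC
    D ↦ BCC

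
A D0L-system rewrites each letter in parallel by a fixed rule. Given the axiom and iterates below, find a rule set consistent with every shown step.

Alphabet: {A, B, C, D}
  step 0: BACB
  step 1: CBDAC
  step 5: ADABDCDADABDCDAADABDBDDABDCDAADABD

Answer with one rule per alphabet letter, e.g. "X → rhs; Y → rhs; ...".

A->BD, B->C, C->A, D->DA

  step 0 ⇒ step 1: BACB ⇒ C·BD·A·C
    A ↦ BD
    B ↦ C
    C ↦ A
    D ↦ DA  (constrained at step 1)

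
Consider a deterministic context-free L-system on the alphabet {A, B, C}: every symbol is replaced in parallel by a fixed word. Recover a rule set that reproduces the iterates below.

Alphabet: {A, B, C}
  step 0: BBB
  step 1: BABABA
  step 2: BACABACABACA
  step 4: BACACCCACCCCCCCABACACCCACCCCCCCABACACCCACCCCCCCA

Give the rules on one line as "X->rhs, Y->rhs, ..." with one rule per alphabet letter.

  step 1 ⇒ step 2: BABABA ⇒ BA·CA·BA·CA·BA·CA
    A ↦ CA
    B ↦ BA
    C ↦ CC  (constrained at step 2)

A->CA, B->BA, C->CC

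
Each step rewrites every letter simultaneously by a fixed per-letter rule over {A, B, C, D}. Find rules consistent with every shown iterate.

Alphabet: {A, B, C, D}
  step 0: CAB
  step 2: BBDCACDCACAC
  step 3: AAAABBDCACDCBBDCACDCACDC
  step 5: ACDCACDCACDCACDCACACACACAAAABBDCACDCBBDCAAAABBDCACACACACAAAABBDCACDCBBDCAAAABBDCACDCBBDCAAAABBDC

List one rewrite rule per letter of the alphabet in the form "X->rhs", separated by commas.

A->AC, B->AA, C->DC, D->BB

  step 2 ⇒ step 3: BBDCACDCACAC ⇒ AA·AA·BB·DC·AC·DC·BB·DC·AC·DC·AC·DC
    A ↦ AC
    B ↦ AA
    C ↦ DC
    D ↦ BB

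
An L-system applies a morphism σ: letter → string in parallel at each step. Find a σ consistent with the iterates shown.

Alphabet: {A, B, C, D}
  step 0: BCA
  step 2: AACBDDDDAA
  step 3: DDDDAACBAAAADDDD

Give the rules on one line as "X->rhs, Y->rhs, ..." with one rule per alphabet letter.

  step 2 ⇒ step 3: AACBDDDDAA ⇒ DD·DD·AA·CB·A·A·A·A·DD·DD
    A ↦ DD
    B ↦ CB
    C ↦ AA
    D ↦ A

A->DD, B->CB, C->AA, D->A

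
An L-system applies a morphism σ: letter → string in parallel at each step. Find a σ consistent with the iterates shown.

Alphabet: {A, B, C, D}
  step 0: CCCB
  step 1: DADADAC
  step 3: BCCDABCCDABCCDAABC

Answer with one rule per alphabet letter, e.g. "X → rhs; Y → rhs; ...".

A->BC, B->C, C->DA, D->A

  step 0 ⇒ step 1: CCCB ⇒ DA·DA·DA·C
    B ↦ C
    C ↦ DA
    A ↦ BC  (constrained at step 1)
    D ↦ A  (constrained at step 1)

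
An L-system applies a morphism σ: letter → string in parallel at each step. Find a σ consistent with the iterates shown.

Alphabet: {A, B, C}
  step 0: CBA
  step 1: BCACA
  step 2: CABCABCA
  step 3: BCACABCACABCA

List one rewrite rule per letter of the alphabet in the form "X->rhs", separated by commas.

A->CA, B->CA, C->B

  step 2 ⇒ step 3: CABCABCA ⇒ B·CA·CA·B·CA·CA·B·CA
    A ↦ CA
    B ↦ CA
    C ↦ B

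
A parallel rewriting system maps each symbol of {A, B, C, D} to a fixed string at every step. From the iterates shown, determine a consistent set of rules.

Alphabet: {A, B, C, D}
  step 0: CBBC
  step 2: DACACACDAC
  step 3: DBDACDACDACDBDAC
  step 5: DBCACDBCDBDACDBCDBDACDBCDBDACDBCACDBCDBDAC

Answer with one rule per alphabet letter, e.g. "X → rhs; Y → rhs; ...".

A->D, B->C, C->AC, D->DB

  step 2 ⇒ step 3: DACACACDAC ⇒ DB·D·AC·D·AC·D·AC·DB·D·AC
    A ↦ D
    C ↦ AC
    D ↦ DB
    B ↦ C  (constrained at step 0)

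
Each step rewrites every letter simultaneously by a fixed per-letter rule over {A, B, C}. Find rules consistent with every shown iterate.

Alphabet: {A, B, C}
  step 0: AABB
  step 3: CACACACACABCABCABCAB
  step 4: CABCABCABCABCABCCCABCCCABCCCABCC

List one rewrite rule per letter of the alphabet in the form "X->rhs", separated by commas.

A->B, B->CC, C->CA

  step 3 ⇒ step 4: CACACACACABCABCABCAB ⇒ CA·B·CA·B·CA·B·CA·B·CA·B·CC·CA·B·CC·CA·B·CC·CA·B·CC
    A ↦ B
    B ↦ CC
    C ↦ CA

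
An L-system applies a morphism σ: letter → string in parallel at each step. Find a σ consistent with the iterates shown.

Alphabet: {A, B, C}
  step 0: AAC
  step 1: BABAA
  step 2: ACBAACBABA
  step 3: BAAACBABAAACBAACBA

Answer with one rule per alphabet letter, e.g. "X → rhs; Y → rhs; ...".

A->BA, B->AC, C->A

  step 2 ⇒ step 3: ACBAACBABA ⇒ BA·A·AC·BA·BA·A·AC·BA·AC·BA
    A ↦ BA
    B ↦ AC
    C ↦ A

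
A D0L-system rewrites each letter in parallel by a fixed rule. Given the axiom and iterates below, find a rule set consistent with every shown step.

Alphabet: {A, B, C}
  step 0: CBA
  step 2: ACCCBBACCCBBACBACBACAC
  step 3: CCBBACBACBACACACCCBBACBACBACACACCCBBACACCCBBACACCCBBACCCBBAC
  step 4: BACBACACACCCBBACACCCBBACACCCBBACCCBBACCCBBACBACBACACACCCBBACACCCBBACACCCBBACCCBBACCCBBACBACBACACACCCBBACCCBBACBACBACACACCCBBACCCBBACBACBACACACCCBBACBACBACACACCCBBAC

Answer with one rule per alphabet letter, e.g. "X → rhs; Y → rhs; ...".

  step 3 ⇒ step 4: CCBBACBACBACACACCCBBACBACBACACACCCBBACACCCBBACACCCBBACCCBBAC ⇒ BAC·BAC·AC·AC·CCB·BAC·AC·CCB·BAC·AC·CCB·BAC·CCB·BAC·CCB·BAC·BAC·BAC·AC·AC·CCB·BAC·AC·CCB·BAC·AC·CCB·BAC·CCB·BAC·CCB·BAC·BAC·BAC·AC·AC·CCB·BAC·CCB·BAC·BAC·BAC·AC·AC·CCB·BAC·CCB·BAC·BAC·BAC·AC·AC·CCB·BAC·BAC·BAC·AC·AC·CCB·BAC
    A ↦ CCB
    B ↦ AC
    C ↦ BAC

A->CCB, B->AC, C->BAC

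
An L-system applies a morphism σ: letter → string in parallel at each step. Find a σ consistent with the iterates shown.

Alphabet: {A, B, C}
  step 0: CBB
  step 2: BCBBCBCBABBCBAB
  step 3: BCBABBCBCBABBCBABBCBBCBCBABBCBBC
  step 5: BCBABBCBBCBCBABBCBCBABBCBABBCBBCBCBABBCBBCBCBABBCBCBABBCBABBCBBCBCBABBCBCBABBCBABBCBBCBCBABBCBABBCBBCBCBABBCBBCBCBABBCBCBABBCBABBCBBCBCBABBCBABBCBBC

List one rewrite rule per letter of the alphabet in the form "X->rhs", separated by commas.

  step 2 ⇒ step 3: BCBBCBCBABBCBAB ⇒ BC·BAB·BC·BC·BAB·BC·BAB·BC·B·BC·BC·BAB·BC·B·BC
    A ↦ B
    B ↦ BC
    C ↦ BAB

A->B, B->BC, C->BAB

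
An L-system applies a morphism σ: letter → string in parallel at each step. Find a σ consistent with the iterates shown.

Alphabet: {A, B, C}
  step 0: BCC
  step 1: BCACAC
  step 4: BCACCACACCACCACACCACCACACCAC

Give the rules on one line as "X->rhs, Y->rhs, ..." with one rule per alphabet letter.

  step 0 ⇒ step 1: BCC ⇒ BC·AC·AC
    B ↦ BC
    C ↦ AC
    A ↦ C  (constrained at step 1)

A->C, B->BC, C->AC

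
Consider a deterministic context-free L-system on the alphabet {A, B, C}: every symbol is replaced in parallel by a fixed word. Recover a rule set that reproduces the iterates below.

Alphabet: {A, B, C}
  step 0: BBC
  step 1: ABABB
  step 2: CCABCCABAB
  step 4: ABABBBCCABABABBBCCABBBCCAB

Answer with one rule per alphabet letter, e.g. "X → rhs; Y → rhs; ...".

A->CC, B->AB, C->B

  step 1 ⇒ step 2: ABABB ⇒ CC·AB·CC·AB·AB
    A ↦ CC
    B ↦ AB
  step 0 ⇒ step 1: BBC ⇒ AB·AB·B
    C ↦ B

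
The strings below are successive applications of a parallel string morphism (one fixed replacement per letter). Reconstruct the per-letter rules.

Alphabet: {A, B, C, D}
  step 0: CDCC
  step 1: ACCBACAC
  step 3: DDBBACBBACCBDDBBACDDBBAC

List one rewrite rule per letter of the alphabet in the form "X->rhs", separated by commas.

  step 0 ⇒ step 1: CDCC ⇒ AC·CB·AC·AC
    C ↦ AC
    D ↦ CB
    A ↦ BB  (constrained at step 1)
    B ↦ D  (constrained at step 1)

A->BB, B->D, C->AC, D->CB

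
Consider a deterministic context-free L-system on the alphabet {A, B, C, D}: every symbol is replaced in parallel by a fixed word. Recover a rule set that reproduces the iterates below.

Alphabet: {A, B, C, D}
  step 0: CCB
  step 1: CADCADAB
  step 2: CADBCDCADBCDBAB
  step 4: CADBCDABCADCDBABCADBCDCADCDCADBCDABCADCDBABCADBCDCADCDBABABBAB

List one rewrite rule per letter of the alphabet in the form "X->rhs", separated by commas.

A->B, B->AB, C->CAD, D->CD

  step 1 ⇒ step 2: CADCADAB ⇒ CAD·B·CD·CAD·B·CD·B·AB
    A ↦ B
    B ↦ AB
    C ↦ CAD
    D ↦ CD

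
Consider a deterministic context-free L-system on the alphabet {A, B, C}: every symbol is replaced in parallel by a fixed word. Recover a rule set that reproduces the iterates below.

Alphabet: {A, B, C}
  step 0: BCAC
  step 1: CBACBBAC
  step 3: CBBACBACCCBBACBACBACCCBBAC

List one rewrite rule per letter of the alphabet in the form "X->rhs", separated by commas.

A->B, B->C, C->BAC

  step 0 ⇒ step 1: BCAC ⇒ C·BAC·B·BAC
    A ↦ B
    B ↦ C
    C ↦ BAC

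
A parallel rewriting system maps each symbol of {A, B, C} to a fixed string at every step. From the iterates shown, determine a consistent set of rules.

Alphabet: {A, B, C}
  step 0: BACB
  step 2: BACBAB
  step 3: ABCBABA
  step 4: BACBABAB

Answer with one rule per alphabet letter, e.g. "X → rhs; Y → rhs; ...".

A->B, B->A, C->CB

  step 3 ⇒ step 4: ABCBABA ⇒ B·A·CB·A·B·A·B
    A ↦ B
    B ↦ A
    C ↦ CB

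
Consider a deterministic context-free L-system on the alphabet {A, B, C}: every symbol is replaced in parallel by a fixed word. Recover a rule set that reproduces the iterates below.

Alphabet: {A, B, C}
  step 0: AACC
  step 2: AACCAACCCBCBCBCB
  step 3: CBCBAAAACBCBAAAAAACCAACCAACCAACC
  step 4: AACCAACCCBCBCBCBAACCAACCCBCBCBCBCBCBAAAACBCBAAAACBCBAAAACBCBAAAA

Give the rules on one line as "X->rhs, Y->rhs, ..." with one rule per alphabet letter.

A->CB, B->CC, C->AA

  step 3 ⇒ step 4: CBCBAAAACBCBAAAAAACCAACCAACCAACC ⇒ AA·CC·AA·CC·CB·CB·CB·CB·AA·CC·AA·CC·CB·CB·CB·CB·CB·CB·AA·AA·CB·CB·AA·AA·CB·CB·AA·AA·CB·CB·AA·AA
    A ↦ CB
    B ↦ CC
    C ↦ AA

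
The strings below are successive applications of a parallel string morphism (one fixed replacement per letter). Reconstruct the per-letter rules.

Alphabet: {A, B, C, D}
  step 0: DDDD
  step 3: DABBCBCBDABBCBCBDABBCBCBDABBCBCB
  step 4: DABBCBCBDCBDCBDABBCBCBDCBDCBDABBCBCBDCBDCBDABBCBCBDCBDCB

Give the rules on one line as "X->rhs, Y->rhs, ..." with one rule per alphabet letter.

  step 3 ⇒ step 4: DABBCBCBDABBCBCBDABBCBCBDABBCBCB ⇒ DA·BB·CB·CB·D·CB·D·CB·DA·BB·CB·CB·D·CB·D·CB·DA·BB·CB·CB·D·CB·D·CB·DA·BB·CB·CB·D·CB·D·CB
    A ↦ BB
    B ↦ CB
    C ↦ D
    D ↦ DA

A->BB, B->CB, C->D, D->DA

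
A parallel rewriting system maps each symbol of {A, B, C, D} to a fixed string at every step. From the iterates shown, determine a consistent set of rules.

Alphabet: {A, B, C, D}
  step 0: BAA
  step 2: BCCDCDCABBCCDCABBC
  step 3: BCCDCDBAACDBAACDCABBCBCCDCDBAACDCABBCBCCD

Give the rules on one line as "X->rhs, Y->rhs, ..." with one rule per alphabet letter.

A->CAB, B->BC, C->CD, D->BAA

  step 2 ⇒ step 3: BCCDCDCABBCCDCABBC ⇒ BC·CD·CD·BAA·CD·BAA·CD·CAB·BC·BC·CD·CD·BAA·CD·CAB·BC·BC·CD
    A ↦ CAB
    B ↦ BC
    C ↦ CD
    D ↦ BAA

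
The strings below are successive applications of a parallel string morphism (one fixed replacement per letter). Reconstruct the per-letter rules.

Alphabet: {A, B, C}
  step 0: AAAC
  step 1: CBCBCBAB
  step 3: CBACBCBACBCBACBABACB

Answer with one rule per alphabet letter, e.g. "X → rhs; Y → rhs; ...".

  step 0 ⇒ step 1: AAAC ⇒ CB·CB·CB·AB
    A ↦ CB
    C ↦ AB
    B ↦ A  (constrained at step 1)

A->CB, B->A, C->AB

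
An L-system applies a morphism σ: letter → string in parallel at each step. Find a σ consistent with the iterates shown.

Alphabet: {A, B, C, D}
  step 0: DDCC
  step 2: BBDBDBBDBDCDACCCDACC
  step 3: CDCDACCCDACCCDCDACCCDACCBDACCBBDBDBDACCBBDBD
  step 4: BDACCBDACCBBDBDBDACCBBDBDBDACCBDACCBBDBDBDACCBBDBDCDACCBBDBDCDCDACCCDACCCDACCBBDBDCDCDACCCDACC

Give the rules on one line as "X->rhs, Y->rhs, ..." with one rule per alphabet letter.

  step 3 ⇒ step 4: CDCDACCCDACCCDCDACCCDACCBDACCBBDBDBDACCBBDBD ⇒ BD·ACC·BD·ACC·B·BD·BD·BD·ACC·B·BD·BD·BD·ACC·BD·ACC·B·BD·BD·BD·ACC·B·BD·BD·CD·ACC·B·BD·BD·CD·CD·ACC·CD·ACC·CD·ACC·B·BD·BD·CD·CD·ACC·CD·ACC
    A ↦ B
    B ↦ CD
    C ↦ BD
    D ↦ ACC

A->B, B->CD, C->BD, D->ACC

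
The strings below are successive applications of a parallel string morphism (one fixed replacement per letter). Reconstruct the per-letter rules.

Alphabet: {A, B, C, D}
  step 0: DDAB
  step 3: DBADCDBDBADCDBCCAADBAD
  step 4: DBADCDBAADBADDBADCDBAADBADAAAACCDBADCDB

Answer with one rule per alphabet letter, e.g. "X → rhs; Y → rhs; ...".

  step 3 ⇒ step 4: DBADCDBDBADCDBCCAADBAD ⇒ DB·AD·C·DB·AA·DB·AD·DB·AD·C·DB·AA·DB·AD·AA·AA·C·C·DB·AD·C·DB
    A ↦ C
    B ↦ AD
    C ↦ AA
    D ↦ DB

A->C, B->AD, C->AA, D->DB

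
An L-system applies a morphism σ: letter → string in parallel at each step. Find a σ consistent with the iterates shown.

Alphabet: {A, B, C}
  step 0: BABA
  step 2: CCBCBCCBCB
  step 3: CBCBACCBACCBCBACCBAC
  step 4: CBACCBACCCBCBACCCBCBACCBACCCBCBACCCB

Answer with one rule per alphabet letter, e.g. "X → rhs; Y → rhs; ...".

A->C, B->AC, C->CB

  step 3 ⇒ step 4: CBCBACCBACCBCBACCBAC ⇒ CB·AC·CB·AC·C·CB·CB·AC·C·CB·CB·AC·CB·AC·C·CB·CB·AC·C·CB
    A ↦ C
    B ↦ AC
    C ↦ CB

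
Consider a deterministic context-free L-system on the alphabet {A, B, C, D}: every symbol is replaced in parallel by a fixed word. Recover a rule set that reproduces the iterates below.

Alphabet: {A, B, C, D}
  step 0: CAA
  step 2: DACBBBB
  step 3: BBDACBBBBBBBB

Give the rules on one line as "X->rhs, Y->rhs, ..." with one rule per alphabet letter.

  step 2 ⇒ step 3: DACBBBB ⇒ BB·D·AC·BB·BB·BB·BB
    A ↦ D
    B ↦ BB
    C ↦ AC
    D ↦ BB

A->D, B->BB, C->AC, D->BB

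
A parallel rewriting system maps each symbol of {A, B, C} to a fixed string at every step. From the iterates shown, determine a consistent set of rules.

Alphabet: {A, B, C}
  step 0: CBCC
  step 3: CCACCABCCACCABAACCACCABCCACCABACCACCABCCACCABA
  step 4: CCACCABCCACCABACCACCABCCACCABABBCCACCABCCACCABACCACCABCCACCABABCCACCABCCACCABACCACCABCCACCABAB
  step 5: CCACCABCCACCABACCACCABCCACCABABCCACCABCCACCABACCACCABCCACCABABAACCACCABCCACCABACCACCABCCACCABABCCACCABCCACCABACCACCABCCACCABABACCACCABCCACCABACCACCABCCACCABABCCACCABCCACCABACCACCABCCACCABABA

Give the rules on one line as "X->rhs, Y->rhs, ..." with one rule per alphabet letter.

  step 4 ⇒ step 5: CCACCABCCACCABACCACCABCCACCABABBCCACCABCCACCABACCACCABCCACCABABCCACCABCCACCABACCACCABCCACCABAB ⇒ CCA·CCA·B·CCA·CCA·B·A·CCA·CCA·B·CCA·CCA·B·A·B·CCA·CCA·B·CCA·CCA·B·A·CCA·CCA·B·CCA·CCA·B·A·B·A·A·CCA·CCA·B·CCA·CCA·B·A·CCA·CCA·B·CCA·CCA·B·A·B·CCA·CCA·B·CCA·CCA·B·A·CCA·CCA·B·CCA·CCA·B·A·B·A·CCA·CCA·B·CCA·CCA·B·A·CCA·CCA·B·CCA·CCA·B·A·B·CCA·CCA·B·CCA·CCA·B·A·CCA·CCA·B·CCA·CCA·B·A·B·A
    A ↦ B
    B ↦ A
    C ↦ CCA

A->B, B->A, C->CCA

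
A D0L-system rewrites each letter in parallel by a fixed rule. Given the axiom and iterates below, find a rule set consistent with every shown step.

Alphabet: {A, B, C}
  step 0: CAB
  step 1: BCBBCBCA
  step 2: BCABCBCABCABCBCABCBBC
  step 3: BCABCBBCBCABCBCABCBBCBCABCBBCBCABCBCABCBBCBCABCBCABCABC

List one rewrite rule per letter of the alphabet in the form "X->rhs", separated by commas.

  step 2 ⇒ step 3: BCABCBCABCABCBCABCBBC ⇒ BCA·BC·BBC·BCA·BC·BCA·BC·BBC·BCA·BC·BBC·BCA·BC·BCA·BC·BBC·BCA·BC·BCA·BCA·BC
    A ↦ BBC
    B ↦ BCA
    C ↦ BC

A->BBC, B->BCA, C->BC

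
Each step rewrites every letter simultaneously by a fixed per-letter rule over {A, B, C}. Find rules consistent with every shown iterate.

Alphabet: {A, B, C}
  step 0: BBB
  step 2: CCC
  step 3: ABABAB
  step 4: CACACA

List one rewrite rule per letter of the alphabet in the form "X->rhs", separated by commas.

A->C, B->A, C->AB

  step 3 ⇒ step 4: ABABAB ⇒ C·A·C·A·C·A
    A ↦ C
    B ↦ A
  step 2 ⇒ step 3: CCC ⇒ AB·AB·AB
    C ↦ AB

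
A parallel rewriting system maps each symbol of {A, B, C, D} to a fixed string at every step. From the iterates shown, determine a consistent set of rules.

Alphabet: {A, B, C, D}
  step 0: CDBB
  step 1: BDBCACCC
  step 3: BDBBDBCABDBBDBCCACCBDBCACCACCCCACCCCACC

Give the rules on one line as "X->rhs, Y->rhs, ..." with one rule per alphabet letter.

  step 0 ⇒ step 1: CDBB ⇒ BDB·CAC·C·C
    B ↦ C
    C ↦ BDB
    D ↦ CAC
    A ↦ CA  (constrained at step 1)

A->CA, B->C, C->BDB, D->CAC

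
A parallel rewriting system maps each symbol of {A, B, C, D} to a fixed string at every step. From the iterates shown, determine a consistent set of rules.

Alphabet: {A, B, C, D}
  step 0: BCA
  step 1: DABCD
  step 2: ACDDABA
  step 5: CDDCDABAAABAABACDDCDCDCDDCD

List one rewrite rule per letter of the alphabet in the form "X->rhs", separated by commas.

A->CD, B->D, C->AB, D->A

  step 1 ⇒ step 2: DABCD ⇒ A·CD·D·AB·A
    A ↦ CD
    B ↦ D
    C ↦ AB
    D ↦ A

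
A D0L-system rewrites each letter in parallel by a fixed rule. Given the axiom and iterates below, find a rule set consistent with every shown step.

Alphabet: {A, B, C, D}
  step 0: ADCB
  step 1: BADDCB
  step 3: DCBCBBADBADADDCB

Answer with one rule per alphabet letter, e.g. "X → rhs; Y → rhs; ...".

A->B, B->CB, C->D, D->AD

  step 0 ⇒ step 1: ADCB ⇒ B·AD·D·CB
    A ↦ B
    B ↦ CB
    C ↦ D
    D ↦ AD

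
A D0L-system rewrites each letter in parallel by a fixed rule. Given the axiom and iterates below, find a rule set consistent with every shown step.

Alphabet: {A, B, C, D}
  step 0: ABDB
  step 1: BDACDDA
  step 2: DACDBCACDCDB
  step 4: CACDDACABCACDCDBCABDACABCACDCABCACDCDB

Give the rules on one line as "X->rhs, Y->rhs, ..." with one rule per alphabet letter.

  step 1 ⇒ step 2: BDACDDA ⇒ DA·CD·B·CA·CD·CD·B
    A ↦ B
    B ↦ DA
    C ↦ CA
    D ↦ CD

A->B, B->DA, C->CA, D->CD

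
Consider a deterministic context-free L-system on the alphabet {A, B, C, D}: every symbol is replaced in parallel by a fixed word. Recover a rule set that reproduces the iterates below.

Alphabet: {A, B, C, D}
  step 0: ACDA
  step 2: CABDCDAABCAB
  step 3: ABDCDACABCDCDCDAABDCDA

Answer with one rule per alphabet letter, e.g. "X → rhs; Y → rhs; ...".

A->DC, B->DA, C->AB, D->C

  step 2 ⇒ step 3: CABDCDAABCAB ⇒ AB·DC·DA·C·AB·C·DC·DC·DA·AB·DC·DA
    A ↦ DC
    B ↦ DA
    C ↦ AB
    D ↦ C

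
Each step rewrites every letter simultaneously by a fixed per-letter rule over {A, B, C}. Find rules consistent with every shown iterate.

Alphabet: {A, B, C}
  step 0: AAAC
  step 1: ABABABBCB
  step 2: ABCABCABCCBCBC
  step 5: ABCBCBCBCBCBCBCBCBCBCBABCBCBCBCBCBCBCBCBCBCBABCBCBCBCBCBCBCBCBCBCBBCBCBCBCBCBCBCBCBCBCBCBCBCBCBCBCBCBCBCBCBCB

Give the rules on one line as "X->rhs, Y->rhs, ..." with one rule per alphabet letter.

A->AB, B->C, C->BCB

  step 1 ⇒ step 2: ABABABBCB ⇒ AB·C·AB·C·AB·C·C·BCB·C
    A ↦ AB
    B ↦ C
    C ↦ BCB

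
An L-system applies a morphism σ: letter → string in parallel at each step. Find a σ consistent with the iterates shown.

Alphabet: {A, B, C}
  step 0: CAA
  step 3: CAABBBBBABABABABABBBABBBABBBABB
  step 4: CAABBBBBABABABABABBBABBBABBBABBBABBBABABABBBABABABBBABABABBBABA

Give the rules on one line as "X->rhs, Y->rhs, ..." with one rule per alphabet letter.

A->BB, B->BA, C->CAA

  step 3 ⇒ step 4: CAABBBBBABABABABABBBABBBABBBABB ⇒ CAA·BB·BB·BA·BA·BA·BA·BA·BB·BA·BB·BA·BB·BA·BB·BA·BB·BA·BA·BA·BB·BA·BA·BA·BB·BA·BA·BA·BB·BA·BA
    A ↦ BB
    B ↦ BA
    C ↦ CAA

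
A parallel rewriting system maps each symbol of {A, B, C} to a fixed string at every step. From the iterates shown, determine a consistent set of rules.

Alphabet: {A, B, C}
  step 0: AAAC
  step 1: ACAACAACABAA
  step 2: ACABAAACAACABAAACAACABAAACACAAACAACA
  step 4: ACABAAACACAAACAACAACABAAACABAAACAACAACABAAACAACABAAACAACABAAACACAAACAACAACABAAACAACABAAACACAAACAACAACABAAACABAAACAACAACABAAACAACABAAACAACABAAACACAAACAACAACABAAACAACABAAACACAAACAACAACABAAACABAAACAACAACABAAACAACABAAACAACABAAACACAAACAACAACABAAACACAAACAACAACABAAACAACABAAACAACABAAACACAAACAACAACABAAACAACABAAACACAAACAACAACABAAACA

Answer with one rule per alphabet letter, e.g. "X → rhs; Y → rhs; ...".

A->ACA, B->CAA, C->BAA

  step 1 ⇒ step 2: ACAACAACABAA ⇒ ACA·BAA·ACA·ACA·BAA·ACA·ACA·BAA·ACA·CAA·ACA·ACA
    A ↦ ACA
    B ↦ CAA
    C ↦ BAA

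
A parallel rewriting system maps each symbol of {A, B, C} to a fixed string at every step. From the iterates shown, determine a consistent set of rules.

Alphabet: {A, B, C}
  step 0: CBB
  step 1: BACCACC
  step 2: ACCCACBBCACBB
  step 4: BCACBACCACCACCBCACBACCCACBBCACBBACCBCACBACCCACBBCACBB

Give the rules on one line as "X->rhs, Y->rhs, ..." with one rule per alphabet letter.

  step 1 ⇒ step 2: BACCACC ⇒ ACC·CAC·B·B·CAC·B·B
    A ↦ CAC
    B ↦ ACC
    C ↦ B

A->CAC, B->ACC, C->B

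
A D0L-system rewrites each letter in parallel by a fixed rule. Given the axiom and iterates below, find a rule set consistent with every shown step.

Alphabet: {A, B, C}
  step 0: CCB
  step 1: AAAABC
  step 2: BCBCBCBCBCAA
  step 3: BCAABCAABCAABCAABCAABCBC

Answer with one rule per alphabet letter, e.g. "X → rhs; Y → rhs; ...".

A->BC, B->BC, C->AA

  step 2 ⇒ step 3: BCBCBCBCBCAA ⇒ BC·AA·BC·AA·BC·AA·BC·AA·BC·AA·BC·BC
    A ↦ BC
    B ↦ BC
    C ↦ AA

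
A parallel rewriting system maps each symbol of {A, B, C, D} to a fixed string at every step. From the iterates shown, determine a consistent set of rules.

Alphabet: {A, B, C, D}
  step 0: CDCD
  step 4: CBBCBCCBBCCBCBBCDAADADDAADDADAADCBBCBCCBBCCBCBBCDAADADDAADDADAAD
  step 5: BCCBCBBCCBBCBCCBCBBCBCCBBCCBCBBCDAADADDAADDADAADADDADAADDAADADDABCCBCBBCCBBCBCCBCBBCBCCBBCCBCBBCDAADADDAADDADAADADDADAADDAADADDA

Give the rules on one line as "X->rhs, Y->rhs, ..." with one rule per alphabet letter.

A->AD, B->CB, C->BC, D->DA

  step 4 ⇒ step 5: CBBCBCCBBCCBCBBCDAADADDAADDADAADCBBCBCCBBCCBCBBCDAADADDAADDADAAD ⇒ BC·CB·CB·BC·CB·BC·BC·CB·CB·BC·BC·CB·BC·CB·CB·BC·DA·AD·AD·DA·AD·DA·DA·AD·AD·DA·DA·AD·DA·AD·AD·DA·BC·CB·CB·BC·CB·BC·BC·CB·CB·BC·BC·CB·BC·CB·CB·BC·DA·AD·AD·DA·AD·DA·DA·AD·AD·DA·DA·AD·DA·AD·AD·DA
    A ↦ AD
    B ↦ CB
    C ↦ BC
    D ↦ DA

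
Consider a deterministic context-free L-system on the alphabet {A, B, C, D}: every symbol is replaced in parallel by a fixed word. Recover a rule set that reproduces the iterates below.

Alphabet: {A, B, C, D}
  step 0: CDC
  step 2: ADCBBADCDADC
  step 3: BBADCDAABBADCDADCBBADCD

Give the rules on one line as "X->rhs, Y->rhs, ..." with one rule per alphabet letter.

A->BB, B->A, C->D, D->ADC

  step 2 ⇒ step 3: ADCBBADCDADC ⇒ BB·ADC·D·A·A·BB·ADC·D·ADC·BB·ADC·D
    A ↦ BB
    B ↦ A
    C ↦ D
    D ↦ ADC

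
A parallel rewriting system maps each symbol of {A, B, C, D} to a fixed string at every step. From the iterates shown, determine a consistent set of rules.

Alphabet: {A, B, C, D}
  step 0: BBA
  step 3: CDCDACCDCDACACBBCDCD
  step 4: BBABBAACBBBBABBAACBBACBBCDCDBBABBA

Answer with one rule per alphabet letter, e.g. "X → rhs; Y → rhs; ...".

A->AC, B->CD, C->BB, D->A

  step 3 ⇒ step 4: CDCDACCDCDACACBBCDCD ⇒ BB·A·BB·A·AC·BB·BB·A·BB·A·AC·BB·AC·BB·CD·CD·BB·A·BB·A
    A ↦ AC
    B ↦ CD
    C ↦ BB
    D ↦ A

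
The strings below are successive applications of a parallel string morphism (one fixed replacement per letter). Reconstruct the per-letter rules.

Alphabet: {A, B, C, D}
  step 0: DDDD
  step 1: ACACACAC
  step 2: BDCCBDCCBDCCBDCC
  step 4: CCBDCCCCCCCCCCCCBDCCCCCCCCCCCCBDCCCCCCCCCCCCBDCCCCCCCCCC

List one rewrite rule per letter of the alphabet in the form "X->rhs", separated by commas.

A->BD, B->C, C->CC, D->AC

  step 1 ⇒ step 2: ACACACAC ⇒ BD·CC·BD·CC·BD·CC·BD·CC
    A ↦ BD
    C ↦ CC
    B ↦ C  (constrained at step 2)
  step 0 ⇒ step 1: DDDD ⇒ AC·AC·AC·AC
    D ↦ AC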